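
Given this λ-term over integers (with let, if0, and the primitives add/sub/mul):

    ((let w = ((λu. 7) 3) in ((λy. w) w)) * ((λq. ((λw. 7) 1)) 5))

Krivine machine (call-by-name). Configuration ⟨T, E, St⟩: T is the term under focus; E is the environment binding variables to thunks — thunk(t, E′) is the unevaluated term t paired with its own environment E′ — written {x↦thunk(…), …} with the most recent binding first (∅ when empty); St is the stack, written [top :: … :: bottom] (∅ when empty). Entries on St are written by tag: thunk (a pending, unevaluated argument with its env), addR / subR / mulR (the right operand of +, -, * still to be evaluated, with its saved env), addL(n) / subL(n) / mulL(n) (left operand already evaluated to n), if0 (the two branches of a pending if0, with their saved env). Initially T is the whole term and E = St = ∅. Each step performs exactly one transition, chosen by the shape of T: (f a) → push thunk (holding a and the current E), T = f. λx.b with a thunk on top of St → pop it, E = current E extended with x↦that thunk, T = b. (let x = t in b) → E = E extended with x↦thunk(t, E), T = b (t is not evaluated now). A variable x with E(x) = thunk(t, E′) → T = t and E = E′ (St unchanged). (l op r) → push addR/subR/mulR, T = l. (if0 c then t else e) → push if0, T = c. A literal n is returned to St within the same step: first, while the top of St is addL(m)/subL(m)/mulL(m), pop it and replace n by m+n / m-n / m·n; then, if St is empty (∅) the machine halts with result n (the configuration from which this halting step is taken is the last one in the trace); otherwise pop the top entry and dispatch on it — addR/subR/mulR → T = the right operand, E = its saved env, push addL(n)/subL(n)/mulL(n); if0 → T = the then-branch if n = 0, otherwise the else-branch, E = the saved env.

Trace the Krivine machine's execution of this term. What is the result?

Answer: 49

Execution trace:
t=0: <T=((let w = ((λu. 7) 3) in ((λy. w) w)) * ((λq. ((λw. 7) 1)) 5)), E=∅, St=∅>
t=1: <T=(let w = ((λu. 7) 3) in ((λy. w) w)), E=∅, St=[mulR]>
t=2: <T=((λy. w) w), E={w↦thunk(((λu. 7) 3), ∅)}, St=[mulR]>
t=3: <T=(λy. w), E={w↦thunk(((λu. 7) 3), ∅)}, St=[thunk :: mulR]>
t=4: <T=w, E={y↦thunk(w, {w↦thunk(((λu. 7) 3), ∅)}), w↦thunk(((λu. 7) 3), ∅)}, St=[mulR]>
t=5: <T=((λu. 7) 3), E=∅, St=[mulR]>
t=6: <T=(λu. 7), E=∅, St=[thunk :: mulR]>
t=7: <T=7, E={u↦thunk(3, ∅)}, St=[mulR]>
t=8: <T=((λq. ((λw. 7) 1)) 5), E=∅, St=[mulL(7)]>
t=9: <T=(λq. ((λw. 7) 1)), E=∅, St=[thunk :: mulL(7)]>
t=10: <T=((λw. 7) 1), E={q↦thunk(5, ∅)}, St=[mulL(7)]>
t=11: <T=(λw. 7), E={q↦thunk(5, ∅)}, St=[thunk :: mulL(7)]>
t=12: <T=7, E={w↦thunk(1, {q↦thunk(5, ∅)}), q↦thunk(5, ∅)}, St=[mulL(7)]>
→ final value 49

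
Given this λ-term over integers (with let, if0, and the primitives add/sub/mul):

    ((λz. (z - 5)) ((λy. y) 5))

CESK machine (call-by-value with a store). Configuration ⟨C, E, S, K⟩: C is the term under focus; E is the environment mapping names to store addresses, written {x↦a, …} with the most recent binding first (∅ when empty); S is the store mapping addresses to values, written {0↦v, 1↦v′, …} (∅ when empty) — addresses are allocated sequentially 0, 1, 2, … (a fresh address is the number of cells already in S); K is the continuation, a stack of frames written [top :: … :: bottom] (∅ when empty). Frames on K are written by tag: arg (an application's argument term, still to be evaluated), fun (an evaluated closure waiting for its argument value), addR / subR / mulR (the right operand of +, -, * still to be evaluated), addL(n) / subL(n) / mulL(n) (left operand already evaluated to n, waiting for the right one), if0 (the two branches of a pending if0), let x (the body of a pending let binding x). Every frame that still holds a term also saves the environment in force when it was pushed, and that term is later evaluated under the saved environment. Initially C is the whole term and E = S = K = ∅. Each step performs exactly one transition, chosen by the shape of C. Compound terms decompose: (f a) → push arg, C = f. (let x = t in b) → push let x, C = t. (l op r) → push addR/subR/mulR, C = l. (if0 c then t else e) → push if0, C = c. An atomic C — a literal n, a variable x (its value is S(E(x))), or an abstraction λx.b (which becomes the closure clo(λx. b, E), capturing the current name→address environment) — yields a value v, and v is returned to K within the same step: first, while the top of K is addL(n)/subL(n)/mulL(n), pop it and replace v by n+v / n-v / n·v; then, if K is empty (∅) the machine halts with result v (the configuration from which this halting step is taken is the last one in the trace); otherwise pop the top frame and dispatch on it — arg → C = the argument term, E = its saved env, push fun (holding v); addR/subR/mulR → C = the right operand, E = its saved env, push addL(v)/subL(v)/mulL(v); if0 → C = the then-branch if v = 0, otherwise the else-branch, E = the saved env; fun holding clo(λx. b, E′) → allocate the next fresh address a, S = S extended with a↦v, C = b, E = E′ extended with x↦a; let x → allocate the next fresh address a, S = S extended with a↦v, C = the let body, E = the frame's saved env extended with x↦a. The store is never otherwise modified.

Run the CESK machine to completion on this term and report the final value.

Answer: 0

Machine steps:
0. [C=((λz. (z - 5)) ((λy. y) 5)) | E=∅ | S=∅ | K=∅]
1. [C=(λz. (z - 5)) | E=∅ | S=∅ | K=[arg]]
2. [C=((λy. y) 5) | E=∅ | S=∅ | K=[fun]]
3. [C=(λy. y) | E=∅ | S=∅ | K=[arg :: fun]]
4. [C=5 | E=∅ | S=∅ | K=[fun :: fun]]
5. [C=y | E={y↦0} | S={0↦5} | K=[fun]]
6. [C=(z - 5) | E={z↦1} | S={0↦5, 1↦5} | K=∅]
7. [C=z | E={z↦1} | S={0↦5, 1↦5} | K=[subR]]
8. [C=5 | E={z↦1} | S={0↦5, 1↦5} | K=[subL(5)]]
→ final value 0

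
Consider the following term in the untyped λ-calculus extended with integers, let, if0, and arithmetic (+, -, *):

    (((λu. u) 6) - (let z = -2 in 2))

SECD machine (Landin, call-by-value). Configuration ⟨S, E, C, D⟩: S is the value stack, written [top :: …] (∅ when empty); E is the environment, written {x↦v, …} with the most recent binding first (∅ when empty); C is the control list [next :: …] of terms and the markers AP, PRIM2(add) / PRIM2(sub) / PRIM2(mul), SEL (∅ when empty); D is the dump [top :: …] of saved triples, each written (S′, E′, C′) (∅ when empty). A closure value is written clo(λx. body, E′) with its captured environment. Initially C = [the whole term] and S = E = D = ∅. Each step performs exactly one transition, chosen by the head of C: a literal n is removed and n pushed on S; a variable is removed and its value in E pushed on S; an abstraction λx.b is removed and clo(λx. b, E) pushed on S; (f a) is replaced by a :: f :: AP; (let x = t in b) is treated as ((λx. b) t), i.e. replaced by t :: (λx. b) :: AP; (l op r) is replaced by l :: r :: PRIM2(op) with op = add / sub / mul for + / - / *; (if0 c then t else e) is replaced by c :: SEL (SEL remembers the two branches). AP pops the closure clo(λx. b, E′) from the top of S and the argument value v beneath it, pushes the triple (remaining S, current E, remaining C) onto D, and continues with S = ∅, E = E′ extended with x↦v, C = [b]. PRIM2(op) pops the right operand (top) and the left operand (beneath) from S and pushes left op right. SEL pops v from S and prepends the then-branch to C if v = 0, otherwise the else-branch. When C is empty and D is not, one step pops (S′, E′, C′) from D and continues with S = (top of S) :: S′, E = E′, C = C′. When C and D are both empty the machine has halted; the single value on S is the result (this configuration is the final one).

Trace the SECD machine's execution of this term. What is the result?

Answer: 4

Machine steps:
0. ⟨S=∅; E=∅; C=[(((λu. u) 6) - (let z = -2 in 2))]; D=∅⟩
1. ⟨S=∅; E=∅; C=[((λu. u) 6) :: (let z = -2 in 2) :: PRIM2(sub)]; D=∅⟩
2. ⟨S=∅; E=∅; C=[6 :: (λu. u) :: AP :: (let z = -2 in 2) :: PRIM2(sub)]; D=∅⟩
3. ⟨S=[6]; E=∅; C=[(λu. u) :: AP :: (let z = -2 in 2) :: PRIM2(sub)]; D=∅⟩
4. ⟨S=[clo(λu. u, ∅) :: 6]; E=∅; C=[AP :: (let z = -2 in 2) :: PRIM2(sub)]; D=∅⟩
5. ⟨S=∅; E={u↦6}; C=[u]; D=[(∅, ∅, [(let z = -2 in 2) :: PRIM2(sub)])]⟩
6. ⟨S=[6]; E={u↦6}; C=∅; D=[(∅, ∅, [(let z = -2 in 2) :: PRIM2(sub)])]⟩
7. ⟨S=[6]; E=∅; C=[(let z = -2 in 2) :: PRIM2(sub)]; D=∅⟩
8. ⟨S=[6]; E=∅; C=[-2 :: (λz. 2) :: AP :: PRIM2(sub)]; D=∅⟩
9. ⟨S=[-2 :: 6]; E=∅; C=[(λz. 2) :: AP :: PRIM2(sub)]; D=∅⟩
10. ⟨S=[clo(λz. 2, ∅) :: -2 :: 6]; E=∅; C=[AP :: PRIM2(sub)]; D=∅⟩
11. ⟨S=∅; E={z↦-2}; C=[2]; D=[([6], ∅, [PRIM2(sub)])]⟩
12. ⟨S=[2]; E={z↦-2}; C=∅; D=[([6], ∅, [PRIM2(sub)])]⟩
13. ⟨S=[2 :: 6]; E=∅; C=[PRIM2(sub)]; D=∅⟩
14. ⟨S=[4]; E=∅; C=∅; D=∅⟩
→ final value 4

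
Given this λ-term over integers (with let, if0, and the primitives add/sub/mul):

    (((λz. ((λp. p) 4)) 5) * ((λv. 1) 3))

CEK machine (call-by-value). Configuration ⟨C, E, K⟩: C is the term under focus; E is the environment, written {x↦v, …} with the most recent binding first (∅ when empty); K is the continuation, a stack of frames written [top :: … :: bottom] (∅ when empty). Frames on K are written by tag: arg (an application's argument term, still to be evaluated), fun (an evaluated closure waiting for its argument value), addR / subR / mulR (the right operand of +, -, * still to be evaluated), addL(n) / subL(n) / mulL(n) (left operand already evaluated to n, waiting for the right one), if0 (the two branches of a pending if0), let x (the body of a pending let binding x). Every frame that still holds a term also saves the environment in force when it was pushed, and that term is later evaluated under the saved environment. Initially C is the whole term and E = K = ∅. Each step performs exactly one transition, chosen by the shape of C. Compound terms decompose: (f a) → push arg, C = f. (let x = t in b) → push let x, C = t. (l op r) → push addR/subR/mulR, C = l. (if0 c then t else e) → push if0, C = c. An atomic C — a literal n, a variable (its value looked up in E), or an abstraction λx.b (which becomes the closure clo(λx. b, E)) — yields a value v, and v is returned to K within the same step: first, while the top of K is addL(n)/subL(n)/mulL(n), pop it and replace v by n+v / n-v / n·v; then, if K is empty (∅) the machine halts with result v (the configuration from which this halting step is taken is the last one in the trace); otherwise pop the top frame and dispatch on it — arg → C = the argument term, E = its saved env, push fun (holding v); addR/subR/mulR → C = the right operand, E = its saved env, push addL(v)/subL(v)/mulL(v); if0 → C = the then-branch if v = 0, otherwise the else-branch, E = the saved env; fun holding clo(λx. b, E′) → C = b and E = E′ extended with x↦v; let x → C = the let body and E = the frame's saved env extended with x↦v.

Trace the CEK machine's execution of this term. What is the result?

Answer: 4

Execution trace:
0. [C=(((λz. ((λp. p) 4)) 5) * ((λv. 1) 3)) | E=∅ | K=∅]
1. [C=((λz. ((λp. p) 4)) 5) | E=∅ | K=[mulR]]
2. [C=(λz. ((λp. p) 4)) | E=∅ | K=[arg :: mulR]]
3. [C=5 | E=∅ | K=[fun :: mulR]]
4. [C=((λp. p) 4) | E={z↦5} | K=[mulR]]
5. [C=(λp. p) | E={z↦5} | K=[arg :: mulR]]
6. [C=4 | E={z↦5} | K=[fun :: mulR]]
7. [C=p | E={p↦4, z↦5} | K=[mulR]]
8. [C=((λv. 1) 3) | E=∅ | K=[mulL(4)]]
9. [C=(λv. 1) | E=∅ | K=[arg :: mulL(4)]]
10. [C=3 | E=∅ | K=[fun :: mulL(4)]]
11. [C=1 | E={v↦3} | K=[mulL(4)]]
→ final value 4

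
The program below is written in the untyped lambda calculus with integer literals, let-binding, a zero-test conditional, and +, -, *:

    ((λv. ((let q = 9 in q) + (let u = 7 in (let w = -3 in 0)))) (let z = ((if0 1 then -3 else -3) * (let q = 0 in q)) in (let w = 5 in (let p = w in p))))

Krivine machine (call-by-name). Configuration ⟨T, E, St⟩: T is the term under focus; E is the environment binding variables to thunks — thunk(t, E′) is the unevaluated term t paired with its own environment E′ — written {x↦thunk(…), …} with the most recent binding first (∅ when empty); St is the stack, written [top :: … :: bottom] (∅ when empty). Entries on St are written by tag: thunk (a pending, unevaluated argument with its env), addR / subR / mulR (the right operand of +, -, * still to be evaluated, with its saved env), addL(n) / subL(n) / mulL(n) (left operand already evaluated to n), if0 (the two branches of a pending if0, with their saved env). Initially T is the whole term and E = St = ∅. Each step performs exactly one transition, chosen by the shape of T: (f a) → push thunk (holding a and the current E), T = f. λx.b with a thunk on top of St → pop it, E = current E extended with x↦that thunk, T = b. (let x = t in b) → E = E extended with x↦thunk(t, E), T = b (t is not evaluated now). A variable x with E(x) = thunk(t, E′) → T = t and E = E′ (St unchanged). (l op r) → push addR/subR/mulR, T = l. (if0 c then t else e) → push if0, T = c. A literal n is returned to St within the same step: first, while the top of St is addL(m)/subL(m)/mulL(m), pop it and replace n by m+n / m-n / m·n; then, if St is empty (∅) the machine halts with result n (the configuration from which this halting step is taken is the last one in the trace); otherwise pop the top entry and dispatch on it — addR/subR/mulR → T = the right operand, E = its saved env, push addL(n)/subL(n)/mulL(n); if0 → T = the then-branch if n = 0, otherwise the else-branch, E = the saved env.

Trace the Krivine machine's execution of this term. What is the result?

step 0: ⟨T=((λv. ((let q = 9 in q) + (let u = 7 in (let w = -3 in 0)))) (let z = ((if0 1 then -3 else -3) * (let q = 0 in q)) in (let w = 5 in (let p = w in p)))); E=∅; St=∅⟩
step 1: ⟨T=(λv. ((let q = 9 in q) + (let u = 7 in (let w = -3 in 0)))); E=∅; St=[thunk]⟩
step 2: ⟨T=((let q = 9 in q) + (let u = 7 in (let w = -3 in 0))); E={v↦thunk((let z = ((if0 1 then -3 else -3) * (let q = 0 in q)) in (let w = 5 in (let p = w in p))), ∅)}; St=∅⟩
step 3: ⟨T=(let q = 9 in q); E={v↦thunk((let z = ((if0 1 then -3 else -3) * (let q = 0 in q)) in (let w = 5 in (let p = w in p))), ∅)}; St=[addR]⟩
step 4: ⟨T=q; E={q↦thunk(9, {v↦thunk((let z = ((if0 1 then -3 else -3) * (let q = 0 in q)) in (let w = 5 in (let p = w in p))), ∅)}), v↦thunk((let z = ((if0 1 then -3 else -3) * (let q = 0 in q)) in (let w = 5 in (let p = w in p))), ∅)}; St=[addR]⟩
step 5: ⟨T=9; E={v↦thunk((let z = ((if0 1 then -3 else -3) * (let q = 0 in q)) in (let w = 5 in (let p = w in p))), ∅)}; St=[addR]⟩
step 6: ⟨T=(let u = 7 in (let w = -3 in 0)); E={v↦thunk((let z = ((if0 1 then -3 else -3) * (let q = 0 in q)) in (let w = 5 in (let p = w in p))), ∅)}; St=[addL(9)]⟩
step 7: ⟨T=(let w = -3 in 0); E={u↦thunk(7, {v↦thunk((let z = ((if0 1 then -3 else -3) * (let q = 0 in q)) in (let w = 5 in (let p = w in p))), ∅)}), v↦thunk((let z = ((if0 1 then -3 else -3) * (let q = 0 in q)) in (let w = 5 in (let p = w in p))), ∅)}; St=[addL(9)]⟩
step 8: ⟨T=0; E={w↦thunk(-3, {u↦thunk(7, {v↦thunk((let z = ((if0 1 then -3 else -3) * (let q = 0 in q)) in (let w = 5 in (let p = w in p))), ∅)}), v↦thunk((let z = ((if0 1 then -3 else -3) * (let q = 0 in q)) in (let w = 5 in (let p = w in p))), ∅)}), u↦thunk(7, {v↦thunk((let z = ((if0 1 then -3 else -3) * (let q = 0 in q)) in (let w = 5 in (let p = w in p))), ∅)}), v↦thunk((let z = ((if0 1 then -3 else -3) * (let q = 0 in q)) in (let w = 5 in (let p = w in p))), ∅)}; St=[addL(9)]⟩
→ final value 9

Answer: 9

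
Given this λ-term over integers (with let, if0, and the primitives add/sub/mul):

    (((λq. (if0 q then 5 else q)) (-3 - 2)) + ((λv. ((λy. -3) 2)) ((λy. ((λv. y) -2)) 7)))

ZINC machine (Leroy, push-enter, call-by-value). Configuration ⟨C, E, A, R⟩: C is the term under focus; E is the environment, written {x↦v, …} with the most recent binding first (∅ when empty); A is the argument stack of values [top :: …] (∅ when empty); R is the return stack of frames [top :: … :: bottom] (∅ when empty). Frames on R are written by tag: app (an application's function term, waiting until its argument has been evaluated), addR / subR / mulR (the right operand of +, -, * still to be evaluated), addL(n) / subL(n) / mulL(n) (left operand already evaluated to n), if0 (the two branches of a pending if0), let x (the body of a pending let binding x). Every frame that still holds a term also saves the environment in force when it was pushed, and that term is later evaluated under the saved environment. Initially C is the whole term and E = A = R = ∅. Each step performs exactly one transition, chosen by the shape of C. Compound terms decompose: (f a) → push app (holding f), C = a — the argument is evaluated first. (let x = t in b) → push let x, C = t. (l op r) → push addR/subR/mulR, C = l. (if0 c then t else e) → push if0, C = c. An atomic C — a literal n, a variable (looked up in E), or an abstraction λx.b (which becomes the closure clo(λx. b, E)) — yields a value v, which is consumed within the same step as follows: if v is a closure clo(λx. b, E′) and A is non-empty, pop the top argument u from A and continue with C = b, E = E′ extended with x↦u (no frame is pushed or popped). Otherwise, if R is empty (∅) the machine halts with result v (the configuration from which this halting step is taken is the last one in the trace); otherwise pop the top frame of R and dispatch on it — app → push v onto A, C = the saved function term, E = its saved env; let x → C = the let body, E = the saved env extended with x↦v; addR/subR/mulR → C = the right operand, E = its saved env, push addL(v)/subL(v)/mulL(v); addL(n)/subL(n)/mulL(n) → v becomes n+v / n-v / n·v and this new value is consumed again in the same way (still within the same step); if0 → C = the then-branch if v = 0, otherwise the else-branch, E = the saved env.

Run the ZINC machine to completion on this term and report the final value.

Answer: -8

Machine steps:
step 0: ⟨C=(((λq. (if0 q then 5 else q)) (-3 - 2)) + ((λv. ((λy. -3) 2)) ((λy. ((λv. y) -2)) 7))); E=∅; A=∅; R=∅⟩
step 1: ⟨C=((λq. (if0 q then 5 else q)) (-3 - 2)); E=∅; A=∅; R=[addR]⟩
step 2: ⟨C=(-3 - 2); E=∅; A=∅; R=[app :: addR]⟩
step 3: ⟨C=-3; E=∅; A=∅; R=[subR :: app :: addR]⟩
step 4: ⟨C=2; E=∅; A=∅; R=[subL(-3) :: app :: addR]⟩
step 5: ⟨C=(λq. (if0 q then 5 else q)); E=∅; A=[-5]; R=[addR]⟩
step 6: ⟨C=(if0 q then 5 else q); E={q↦-5}; A=∅; R=[addR]⟩
step 7: ⟨C=q; E={q↦-5}; A=∅; R=[if0 :: addR]⟩
step 8: ⟨C=q; E={q↦-5}; A=∅; R=[addR]⟩
step 9: ⟨C=((λv. ((λy. -3) 2)) ((λy. ((λv. y) -2)) 7)); E=∅; A=∅; R=[addL(-5)]⟩
step 10: ⟨C=((λy. ((λv. y) -2)) 7); E=∅; A=∅; R=[app :: addL(-5)]⟩
step 11: ⟨C=7; E=∅; A=∅; R=[app :: app :: addL(-5)]⟩
step 12: ⟨C=(λy. ((λv. y) -2)); E=∅; A=[7]; R=[app :: addL(-5)]⟩
step 13: ⟨C=((λv. y) -2); E={y↦7}; A=∅; R=[app :: addL(-5)]⟩
step 14: ⟨C=-2; E={y↦7}; A=∅; R=[app :: app :: addL(-5)]⟩
step 15: ⟨C=(λv. y); E={y↦7}; A=[-2]; R=[app :: addL(-5)]⟩
step 16: ⟨C=y; E={v↦-2, y↦7}; A=∅; R=[app :: addL(-5)]⟩
step 17: ⟨C=(λv. ((λy. -3) 2)); E=∅; A=[7]; R=[addL(-5)]⟩
step 18: ⟨C=((λy. -3) 2); E={v↦7}; A=∅; R=[addL(-5)]⟩
step 19: ⟨C=2; E={v↦7}; A=∅; R=[app :: addL(-5)]⟩
step 20: ⟨C=(λy. -3); E={v↦7}; A=[2]; R=[addL(-5)]⟩
step 21: ⟨C=-3; E={y↦2, v↦7}; A=∅; R=[addL(-5)]⟩
→ final value -8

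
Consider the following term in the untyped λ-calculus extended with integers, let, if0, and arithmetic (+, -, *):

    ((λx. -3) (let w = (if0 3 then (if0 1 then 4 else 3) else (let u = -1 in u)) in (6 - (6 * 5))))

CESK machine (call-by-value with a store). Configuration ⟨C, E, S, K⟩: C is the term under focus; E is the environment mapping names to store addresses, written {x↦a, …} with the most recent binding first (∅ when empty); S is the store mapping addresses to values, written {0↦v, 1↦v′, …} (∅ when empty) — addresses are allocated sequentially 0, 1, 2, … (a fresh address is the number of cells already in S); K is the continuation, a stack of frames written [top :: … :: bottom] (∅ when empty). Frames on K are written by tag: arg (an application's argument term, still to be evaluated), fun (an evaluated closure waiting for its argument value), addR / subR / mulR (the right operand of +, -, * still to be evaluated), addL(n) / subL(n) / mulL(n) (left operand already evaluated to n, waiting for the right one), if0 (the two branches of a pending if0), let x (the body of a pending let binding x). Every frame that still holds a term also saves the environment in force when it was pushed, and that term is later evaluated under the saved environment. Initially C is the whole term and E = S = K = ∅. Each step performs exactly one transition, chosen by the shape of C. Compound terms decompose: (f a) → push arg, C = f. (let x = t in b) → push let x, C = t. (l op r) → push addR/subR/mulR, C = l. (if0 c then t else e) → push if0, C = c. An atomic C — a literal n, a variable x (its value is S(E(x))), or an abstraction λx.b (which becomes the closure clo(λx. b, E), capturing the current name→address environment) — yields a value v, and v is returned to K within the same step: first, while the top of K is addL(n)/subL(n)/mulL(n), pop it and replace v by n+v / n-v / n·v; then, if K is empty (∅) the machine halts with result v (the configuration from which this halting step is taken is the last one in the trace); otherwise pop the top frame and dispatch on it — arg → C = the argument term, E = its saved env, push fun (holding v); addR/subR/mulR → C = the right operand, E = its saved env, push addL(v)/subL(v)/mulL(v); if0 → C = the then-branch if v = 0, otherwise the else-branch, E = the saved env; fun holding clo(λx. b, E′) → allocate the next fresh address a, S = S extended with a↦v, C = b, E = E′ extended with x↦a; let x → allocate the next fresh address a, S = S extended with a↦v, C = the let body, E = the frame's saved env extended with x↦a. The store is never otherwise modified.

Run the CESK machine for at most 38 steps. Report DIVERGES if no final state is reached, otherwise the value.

Answer: -3

Derivation:
t=0: [C=((λx. -3) (let w = (if0 3 then (if0 1 then 4 else 3) else (let u = -1 in u)) in (6 - (6 * 5)))) | E=∅ | S=∅ | K=∅]
t=1: [C=(λx. -3) | E=∅ | S=∅ | K=[arg]]
t=2: [C=(let w = (if0 3 then (if0 1 then 4 else 3) else (let u = -1 in u)) in (6 - (6 * 5))) | E=∅ | S=∅ | K=[fun]]
t=3: [C=(if0 3 then (if0 1 then 4 else 3) else (let u = -1 in u)) | E=∅ | S=∅ | K=[let w :: fun]]
t=4: [C=3 | E=∅ | S=∅ | K=[if0 :: let w :: fun]]
t=5: [C=(let u = -1 in u) | E=∅ | S=∅ | K=[let w :: fun]]
t=6: [C=-1 | E=∅ | S=∅ | K=[let u :: let w :: fun]]
t=7: [C=u | E={u↦0} | S={0↦-1} | K=[let w :: fun]]
t=8: [C=(6 - (6 * 5)) | E={w↦1} | S={0↦-1, 1↦-1} | K=[fun]]
t=9: [C=6 | E={w↦1} | S={0↦-1, 1↦-1} | K=[subR :: fun]]
t=10: [C=(6 * 5) | E={w↦1} | S={0↦-1, 1↦-1} | K=[subL(6) :: fun]]
t=11: [C=6 | E={w↦1} | S={0↦-1, 1↦-1} | K=[mulR :: subL(6) :: fun]]
t=12: [C=5 | E={w↦1} | S={0↦-1, 1↦-1} | K=[mulL(6) :: subL(6) :: fun]]
t=13: [C=-3 | E={x↦2} | S={0↦-1, 1↦-1, 2↦-24} | K=∅]
→ final value -3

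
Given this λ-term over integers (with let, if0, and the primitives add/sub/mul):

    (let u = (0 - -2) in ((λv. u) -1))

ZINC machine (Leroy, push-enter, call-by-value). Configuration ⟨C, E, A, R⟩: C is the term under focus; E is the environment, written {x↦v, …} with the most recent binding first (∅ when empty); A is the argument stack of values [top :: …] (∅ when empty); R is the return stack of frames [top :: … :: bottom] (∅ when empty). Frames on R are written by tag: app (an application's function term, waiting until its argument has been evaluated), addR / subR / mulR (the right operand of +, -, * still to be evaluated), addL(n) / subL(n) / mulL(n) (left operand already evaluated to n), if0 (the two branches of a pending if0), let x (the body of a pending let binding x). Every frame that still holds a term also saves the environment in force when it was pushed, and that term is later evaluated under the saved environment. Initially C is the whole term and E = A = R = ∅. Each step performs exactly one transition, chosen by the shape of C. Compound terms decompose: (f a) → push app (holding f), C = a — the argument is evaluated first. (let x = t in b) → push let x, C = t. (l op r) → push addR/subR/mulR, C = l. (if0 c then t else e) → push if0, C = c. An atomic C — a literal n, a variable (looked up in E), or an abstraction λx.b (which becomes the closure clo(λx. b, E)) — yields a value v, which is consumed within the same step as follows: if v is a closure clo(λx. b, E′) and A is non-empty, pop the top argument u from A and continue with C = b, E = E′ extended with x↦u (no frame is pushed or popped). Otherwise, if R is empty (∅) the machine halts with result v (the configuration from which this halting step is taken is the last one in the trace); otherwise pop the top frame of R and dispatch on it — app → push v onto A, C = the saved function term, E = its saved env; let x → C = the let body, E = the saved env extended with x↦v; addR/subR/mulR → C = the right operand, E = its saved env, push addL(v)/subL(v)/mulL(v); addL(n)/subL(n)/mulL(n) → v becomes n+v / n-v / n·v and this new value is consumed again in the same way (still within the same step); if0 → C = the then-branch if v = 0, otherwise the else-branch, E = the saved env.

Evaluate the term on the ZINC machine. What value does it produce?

t=0: [C=(let u = (0 - -2) in ((λv. u) -1)) | E=∅ | A=∅ | R=∅]
t=1: [C=(0 - -2) | E=∅ | A=∅ | R=[let u]]
t=2: [C=0 | E=∅ | A=∅ | R=[subR :: let u]]
t=3: [C=-2 | E=∅ | A=∅ | R=[subL(0) :: let u]]
t=4: [C=((λv. u) -1) | E={u↦2} | A=∅ | R=∅]
t=5: [C=-1 | E={u↦2} | A=∅ | R=[app]]
t=6: [C=(λv. u) | E={u↦2} | A=[-1] | R=∅]
t=7: [C=u | E={v↦-1, u↦2} | A=∅ | R=∅]
→ final value 2

Answer: 2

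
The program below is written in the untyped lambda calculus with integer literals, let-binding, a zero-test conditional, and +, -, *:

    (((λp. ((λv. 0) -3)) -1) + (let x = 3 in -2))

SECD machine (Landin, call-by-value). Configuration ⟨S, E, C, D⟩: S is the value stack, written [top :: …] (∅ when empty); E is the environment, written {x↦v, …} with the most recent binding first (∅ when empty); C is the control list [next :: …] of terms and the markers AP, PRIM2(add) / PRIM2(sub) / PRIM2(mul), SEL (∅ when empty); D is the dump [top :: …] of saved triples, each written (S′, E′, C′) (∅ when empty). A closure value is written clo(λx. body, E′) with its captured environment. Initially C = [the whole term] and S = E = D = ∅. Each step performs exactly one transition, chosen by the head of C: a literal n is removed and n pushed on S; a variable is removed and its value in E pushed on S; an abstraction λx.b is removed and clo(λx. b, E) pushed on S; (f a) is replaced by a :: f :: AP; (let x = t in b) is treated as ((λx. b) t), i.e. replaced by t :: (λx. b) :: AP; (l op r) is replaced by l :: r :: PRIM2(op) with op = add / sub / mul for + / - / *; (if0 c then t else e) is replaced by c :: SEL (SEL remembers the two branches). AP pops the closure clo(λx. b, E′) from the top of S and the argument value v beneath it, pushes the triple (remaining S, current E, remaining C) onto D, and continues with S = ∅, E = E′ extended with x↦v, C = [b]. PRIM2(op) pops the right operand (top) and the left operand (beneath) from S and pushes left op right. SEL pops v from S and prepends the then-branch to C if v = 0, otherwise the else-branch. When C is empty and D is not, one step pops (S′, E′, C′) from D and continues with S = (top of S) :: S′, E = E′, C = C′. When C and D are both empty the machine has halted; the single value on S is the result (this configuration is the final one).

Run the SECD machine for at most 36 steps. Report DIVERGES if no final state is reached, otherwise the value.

step 0: ⟨S=∅; E=∅; C=[(((λp. ((λv. 0) -3)) -1) + (let x = 3 in -2))]; D=∅⟩
step 1: ⟨S=∅; E=∅; C=[((λp. ((λv. 0) -3)) -1) :: (let x = 3 in -2) :: PRIM2(add)]; D=∅⟩
step 2: ⟨S=∅; E=∅; C=[-1 :: (λp. ((λv. 0) -3)) :: AP :: (let x = 3 in -2) :: PRIM2(add)]; D=∅⟩
step 3: ⟨S=[-1]; E=∅; C=[(λp. ((λv. 0) -3)) :: AP :: (let x = 3 in -2) :: PRIM2(add)]; D=∅⟩
step 4: ⟨S=[clo(λp. ((λv. 0) -3), ∅) :: -1]; E=∅; C=[AP :: (let x = 3 in -2) :: PRIM2(add)]; D=∅⟩
step 5: ⟨S=∅; E={p↦-1}; C=[((λv. 0) -3)]; D=[(∅, ∅, [(let x = 3 in -2) :: PRIM2(add)])]⟩
step 6: ⟨S=∅; E={p↦-1}; C=[-3 :: (λv. 0) :: AP]; D=[(∅, ∅, [(let x = 3 in -2) :: PRIM2(add)])]⟩
step 7: ⟨S=[-3]; E={p↦-1}; C=[(λv. 0) :: AP]; D=[(∅, ∅, [(let x = 3 in -2) :: PRIM2(add)])]⟩
step 8: ⟨S=[clo(λv. 0, {p↦-1}) :: -3]; E={p↦-1}; C=[AP]; D=[(∅, ∅, [(let x = 3 in -2) :: PRIM2(add)])]⟩
step 9: ⟨S=∅; E={v↦-3, p↦-1}; C=[0]; D=[(∅, {p↦-1}, ∅) :: (∅, ∅, [(let x = 3 in -2) :: PRIM2(add)])]⟩
step 10: ⟨S=[0]; E={v↦-3, p↦-1}; C=∅; D=[(∅, {p↦-1}, ∅) :: (∅, ∅, [(let x = 3 in -2) :: PRIM2(add)])]⟩
step 11: ⟨S=[0]; E={p↦-1}; C=∅; D=[(∅, ∅, [(let x = 3 in -2) :: PRIM2(add)])]⟩
step 12: ⟨S=[0]; E=∅; C=[(let x = 3 in -2) :: PRIM2(add)]; D=∅⟩
step 13: ⟨S=[0]; E=∅; C=[3 :: (λx. -2) :: AP :: PRIM2(add)]; D=∅⟩
step 14: ⟨S=[3 :: 0]; E=∅; C=[(λx. -2) :: AP :: PRIM2(add)]; D=∅⟩
step 15: ⟨S=[clo(λx. -2, ∅) :: 3 :: 0]; E=∅; C=[AP :: PRIM2(add)]; D=∅⟩
step 16: ⟨S=∅; E={x↦3}; C=[-2]; D=[([0], ∅, [PRIM2(add)])]⟩
step 17: ⟨S=[-2]; E={x↦3}; C=∅; D=[([0], ∅, [PRIM2(add)])]⟩
step 18: ⟨S=[-2 :: 0]; E=∅; C=[PRIM2(add)]; D=∅⟩
step 19: ⟨S=[-2]; E=∅; C=∅; D=∅⟩
→ final value -2

Answer: -2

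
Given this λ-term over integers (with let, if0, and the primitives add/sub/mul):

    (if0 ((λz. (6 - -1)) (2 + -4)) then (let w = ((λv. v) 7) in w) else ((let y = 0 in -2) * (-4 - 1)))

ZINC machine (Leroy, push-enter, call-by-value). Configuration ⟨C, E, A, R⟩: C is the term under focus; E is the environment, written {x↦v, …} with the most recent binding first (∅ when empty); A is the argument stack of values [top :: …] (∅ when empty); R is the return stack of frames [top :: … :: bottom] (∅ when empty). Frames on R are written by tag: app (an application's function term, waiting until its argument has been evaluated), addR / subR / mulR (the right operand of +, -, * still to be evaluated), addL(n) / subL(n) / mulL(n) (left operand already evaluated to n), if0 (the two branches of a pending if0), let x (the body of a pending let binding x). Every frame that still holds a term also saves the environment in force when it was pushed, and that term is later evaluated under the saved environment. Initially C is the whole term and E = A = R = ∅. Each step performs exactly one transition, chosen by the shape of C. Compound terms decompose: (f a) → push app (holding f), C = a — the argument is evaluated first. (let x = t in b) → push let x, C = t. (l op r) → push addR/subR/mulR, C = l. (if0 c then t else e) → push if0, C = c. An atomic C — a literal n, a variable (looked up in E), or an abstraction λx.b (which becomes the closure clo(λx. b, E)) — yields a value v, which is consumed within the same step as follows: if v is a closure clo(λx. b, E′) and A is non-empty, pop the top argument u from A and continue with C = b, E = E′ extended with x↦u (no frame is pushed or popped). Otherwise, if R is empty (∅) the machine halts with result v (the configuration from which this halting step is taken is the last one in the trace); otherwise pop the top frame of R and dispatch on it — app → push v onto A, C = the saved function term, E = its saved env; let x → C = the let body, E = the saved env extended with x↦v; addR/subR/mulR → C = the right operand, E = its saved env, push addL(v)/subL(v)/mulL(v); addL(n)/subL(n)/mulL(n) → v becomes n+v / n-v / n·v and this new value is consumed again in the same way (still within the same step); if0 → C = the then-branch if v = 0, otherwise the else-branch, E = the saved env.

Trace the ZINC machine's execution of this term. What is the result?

Answer: 10

Derivation:
step 0: <C=(if0 ((λz. (6 - -1)) (2 + -4)) then (let w = ((λv. v) 7) in w) else ((let y = 0 in -2) * (-4 - 1))), E=∅, A=∅, R=∅>
step 1: <C=((λz. (6 - -1)) (2 + -4)), E=∅, A=∅, R=[if0]>
step 2: <C=(2 + -4), E=∅, A=∅, R=[app :: if0]>
step 3: <C=2, E=∅, A=∅, R=[addR :: app :: if0]>
step 4: <C=-4, E=∅, A=∅, R=[addL(2) :: app :: if0]>
step 5: <C=(λz. (6 - -1)), E=∅, A=[-2], R=[if0]>
step 6: <C=(6 - -1), E={z↦-2}, A=∅, R=[if0]>
step 7: <C=6, E={z↦-2}, A=∅, R=[subR :: if0]>
step 8: <C=-1, E={z↦-2}, A=∅, R=[subL(6) :: if0]>
step 9: <C=((let y = 0 in -2) * (-4 - 1)), E=∅, A=∅, R=∅>
step 10: <C=(let y = 0 in -2), E=∅, A=∅, R=[mulR]>
step 11: <C=0, E=∅, A=∅, R=[let y :: mulR]>
step 12: <C=-2, E={y↦0}, A=∅, R=[mulR]>
step 13: <C=(-4 - 1), E=∅, A=∅, R=[mulL(-2)]>
step 14: <C=-4, E=∅, A=∅, R=[subR :: mulL(-2)]>
step 15: <C=1, E=∅, A=∅, R=[subL(-4) :: mulL(-2)]>
→ final value 10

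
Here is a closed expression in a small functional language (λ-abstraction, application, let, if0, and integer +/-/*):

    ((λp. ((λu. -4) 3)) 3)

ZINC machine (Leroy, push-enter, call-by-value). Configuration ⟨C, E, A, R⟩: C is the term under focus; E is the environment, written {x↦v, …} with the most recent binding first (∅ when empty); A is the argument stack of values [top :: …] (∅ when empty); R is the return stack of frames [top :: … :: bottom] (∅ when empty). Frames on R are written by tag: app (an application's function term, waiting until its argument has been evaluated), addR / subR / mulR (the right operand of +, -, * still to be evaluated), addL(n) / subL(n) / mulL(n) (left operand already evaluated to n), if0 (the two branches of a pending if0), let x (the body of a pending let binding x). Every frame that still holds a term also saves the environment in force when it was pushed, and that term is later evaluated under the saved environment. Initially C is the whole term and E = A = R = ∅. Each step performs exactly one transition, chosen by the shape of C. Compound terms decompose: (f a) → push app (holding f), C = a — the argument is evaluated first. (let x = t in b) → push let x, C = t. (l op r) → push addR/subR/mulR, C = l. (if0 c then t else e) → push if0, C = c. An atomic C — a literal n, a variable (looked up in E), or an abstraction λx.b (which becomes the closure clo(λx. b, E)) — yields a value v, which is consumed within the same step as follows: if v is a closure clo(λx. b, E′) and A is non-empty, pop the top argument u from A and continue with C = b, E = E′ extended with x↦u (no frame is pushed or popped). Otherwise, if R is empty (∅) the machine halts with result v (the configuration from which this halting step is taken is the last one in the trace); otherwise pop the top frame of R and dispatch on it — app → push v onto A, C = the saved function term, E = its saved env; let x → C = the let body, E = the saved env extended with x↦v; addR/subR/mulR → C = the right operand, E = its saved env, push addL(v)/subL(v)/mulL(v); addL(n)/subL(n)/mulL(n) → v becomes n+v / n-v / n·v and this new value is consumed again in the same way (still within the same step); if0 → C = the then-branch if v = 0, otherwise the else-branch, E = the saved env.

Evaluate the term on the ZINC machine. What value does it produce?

t=0: ⟨C=((λp. ((λu. -4) 3)) 3); E=∅; A=∅; R=∅⟩
t=1: ⟨C=3; E=∅; A=∅; R=[app]⟩
t=2: ⟨C=(λp. ((λu. -4) 3)); E=∅; A=[3]; R=∅⟩
t=3: ⟨C=((λu. -4) 3); E={p↦3}; A=∅; R=∅⟩
t=4: ⟨C=3; E={p↦3}; A=∅; R=[app]⟩
t=5: ⟨C=(λu. -4); E={p↦3}; A=[3]; R=∅⟩
t=6: ⟨C=-4; E={u↦3, p↦3}; A=∅; R=∅⟩
→ final value -4

Answer: -4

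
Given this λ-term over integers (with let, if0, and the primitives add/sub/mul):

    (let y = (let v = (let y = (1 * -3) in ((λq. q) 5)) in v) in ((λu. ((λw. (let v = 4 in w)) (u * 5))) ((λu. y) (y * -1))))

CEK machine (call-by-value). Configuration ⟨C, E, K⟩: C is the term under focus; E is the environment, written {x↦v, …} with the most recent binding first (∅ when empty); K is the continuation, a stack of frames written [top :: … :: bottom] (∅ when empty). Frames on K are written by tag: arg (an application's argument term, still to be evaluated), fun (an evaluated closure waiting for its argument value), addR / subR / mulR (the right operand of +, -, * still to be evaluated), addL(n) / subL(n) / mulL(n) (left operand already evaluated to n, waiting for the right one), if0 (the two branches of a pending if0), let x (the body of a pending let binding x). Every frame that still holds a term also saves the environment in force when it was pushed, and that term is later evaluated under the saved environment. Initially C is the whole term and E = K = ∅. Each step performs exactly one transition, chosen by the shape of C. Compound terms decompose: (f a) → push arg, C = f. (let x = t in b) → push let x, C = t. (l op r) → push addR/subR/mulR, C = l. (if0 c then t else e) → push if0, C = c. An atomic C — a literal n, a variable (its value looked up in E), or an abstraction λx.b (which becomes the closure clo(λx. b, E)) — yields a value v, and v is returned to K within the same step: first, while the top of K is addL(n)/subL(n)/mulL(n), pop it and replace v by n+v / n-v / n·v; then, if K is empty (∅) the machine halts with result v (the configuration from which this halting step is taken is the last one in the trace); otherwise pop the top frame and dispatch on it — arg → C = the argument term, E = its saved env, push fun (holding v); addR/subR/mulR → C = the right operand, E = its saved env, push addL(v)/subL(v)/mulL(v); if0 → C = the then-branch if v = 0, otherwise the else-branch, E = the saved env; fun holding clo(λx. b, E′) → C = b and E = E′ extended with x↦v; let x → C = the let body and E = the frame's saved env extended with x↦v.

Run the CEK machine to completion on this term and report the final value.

Answer: 25

Derivation:
t=0: <C=(let y = (let v = (let y = (1 * -3) in ((λq. q) 5)) in v) in ((λu. ((λw. (let v = 4 in w)) (u * 5))) ((λu. y) (y * -1)))), E=∅, K=∅>
t=1: <C=(let v = (let y = (1 * -3) in ((λq. q) 5)) in v), E=∅, K=[let y]>
t=2: <C=(let y = (1 * -3) in ((λq. q) 5)), E=∅, K=[let v :: let y]>
t=3: <C=(1 * -3), E=∅, K=[let y :: let v :: let y]>
t=4: <C=1, E=∅, K=[mulR :: let y :: let v :: let y]>
t=5: <C=-3, E=∅, K=[mulL(1) :: let y :: let v :: let y]>
t=6: <C=((λq. q) 5), E={y↦-3}, K=[let v :: let y]>
t=7: <C=(λq. q), E={y↦-3}, K=[arg :: let v :: let y]>
t=8: <C=5, E={y↦-3}, K=[fun :: let v :: let y]>
t=9: <C=q, E={q↦5, y↦-3}, K=[let v :: let y]>
t=10: <C=v, E={v↦5}, K=[let y]>
t=11: <C=((λu. ((λw. (let v = 4 in w)) (u * 5))) ((λu. y) (y * -1))), E={y↦5}, K=∅>
t=12: <C=(λu. ((λw. (let v = 4 in w)) (u * 5))), E={y↦5}, K=[arg]>
t=13: <C=((λu. y) (y * -1)), E={y↦5}, K=[fun]>
t=14: <C=(λu. y), E={y↦5}, K=[arg :: fun]>
t=15: <C=(y * -1), E={y↦5}, K=[fun :: fun]>
t=16: <C=y, E={y↦5}, K=[mulR :: fun :: fun]>
t=17: <C=-1, E={y↦5}, K=[mulL(5) :: fun :: fun]>
t=18: <C=y, E={u↦-5, y↦5}, K=[fun]>
t=19: <C=((λw. (let v = 4 in w)) (u * 5)), E={u↦5, y↦5}, K=∅>
t=20: <C=(λw. (let v = 4 in w)), E={u↦5, y↦5}, K=[arg]>
t=21: <C=(u * 5), E={u↦5, y↦5}, K=[fun]>
t=22: <C=u, E={u↦5, y↦5}, K=[mulR :: fun]>
t=23: <C=5, E={u↦5, y↦5}, K=[mulL(5) :: fun]>
t=24: <C=(let v = 4 in w), E={w↦25, u↦5, y↦5}, K=∅>
t=25: <C=4, E={w↦25, u↦5, y↦5}, K=[let v]>
t=26: <C=w, E={v↦4, w↦25, u↦5, y↦5}, K=∅>
→ final value 25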